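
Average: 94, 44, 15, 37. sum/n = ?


Sum = 94 + 44 + 15 + 37 = 190
n = 4
Mean = 190/4 = 47.5000

Mean = 47.5000


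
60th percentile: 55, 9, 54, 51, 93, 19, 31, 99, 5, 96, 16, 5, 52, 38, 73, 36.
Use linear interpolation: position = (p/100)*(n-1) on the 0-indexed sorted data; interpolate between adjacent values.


Sorted: 5, 5, 9, 16, 19, 31, 36, 38, 51, 52, 54, 55, 73, 93, 96, 99
n = 16
Index = 60/100 * 15 = 9.0000
Lower = data[9] = 52, Upper = data[10] = 54
P60 = 52 + 0*(2) = 52.0000

P60 = 52.0000


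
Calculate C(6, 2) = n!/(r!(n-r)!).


C(6,2) = 6!/(2! × 4!)
= 720/(2 × 24)
= 15

C(6,2) = 15


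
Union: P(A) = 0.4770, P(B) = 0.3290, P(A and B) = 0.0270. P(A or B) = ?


P(A∪B) = 0.4770 + 0.3290 - 0.0270
= 0.8060 - 0.0270
= 0.7790

P(A∪B) = 0.7790


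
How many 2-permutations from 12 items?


P(12,2) = 12!/10!
= 479001600/3628800
= 132

P(12,2) = 132


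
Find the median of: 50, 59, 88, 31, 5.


Sorted: 5, 31, 50, 59, 88
n = 5 (odd)
Middle value = 50

Median = 50


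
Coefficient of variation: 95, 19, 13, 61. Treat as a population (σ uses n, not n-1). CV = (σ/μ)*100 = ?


Mean = 47.0000
SD = 33.3167
CV = (33.3167/47.0000)*100 = 70.8865%

CV = 70.8865%


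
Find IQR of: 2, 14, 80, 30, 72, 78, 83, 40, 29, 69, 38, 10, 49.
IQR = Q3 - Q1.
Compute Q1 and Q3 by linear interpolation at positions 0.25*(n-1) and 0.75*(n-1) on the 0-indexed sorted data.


Sorted: 2, 10, 14, 29, 30, 38, 40, 49, 69, 72, 78, 80, 83
Q1 (25th %ile) = 29.0000
Q3 (75th %ile) = 72.0000
IQR = 72.0000 - 29.0000 = 43.0000

IQR = 43.0000


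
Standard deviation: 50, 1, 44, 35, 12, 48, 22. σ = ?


Mean = 30.2857
Variance = 310.4898
SD = sqrt(310.4898) = 17.6207

SD = 17.6207


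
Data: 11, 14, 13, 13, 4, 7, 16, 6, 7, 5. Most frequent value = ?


Frequencies: 4:1, 5:1, 6:1, 7:2, 11:1, 13:2, 14:1, 16:1
Max frequency = 2
Mode = 7, 13

Mode = 7, 13


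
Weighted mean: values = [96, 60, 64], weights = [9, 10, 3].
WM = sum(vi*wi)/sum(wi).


Numerator = 96*9 + 60*10 + 64*3 = 1656
Denominator = 9 + 10 + 3 = 22
WM = 1656/22 = 75.2727

WM = 75.2727


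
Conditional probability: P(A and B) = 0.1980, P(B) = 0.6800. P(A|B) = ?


P(A|B) = 0.1980/0.6800 = 0.2912

P(A|B) = 0.2912


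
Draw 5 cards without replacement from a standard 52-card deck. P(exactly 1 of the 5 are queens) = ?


Hypergeometric: P(X=1) = C(4,1)·C(48,4) / C(52,5)
= 4 × 194580 / 2598960
= 778320/2598960 = 0.2995

P = 0.2995


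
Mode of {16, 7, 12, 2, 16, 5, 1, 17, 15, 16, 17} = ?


Frequencies: 1:1, 2:1, 5:1, 7:1, 12:1, 15:1, 16:3, 17:2
Max frequency = 3
Mode = 16

Mode = 16


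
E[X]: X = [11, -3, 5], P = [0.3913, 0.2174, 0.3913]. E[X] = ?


E[X] = 11*0.3913 - 3*0.2174 + 5*0.3913
= 4.3043 - 0.6522 + 1.9565
= 5.6086

E[X] = 5.6086


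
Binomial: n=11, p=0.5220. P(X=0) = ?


C(11,0) = 1
p^0 = 1.000000
(1-p)^11 = 0.000298
P = 1 * 1.000000 * 0.000298 = 0.0003

P(X=0) = 0.0003


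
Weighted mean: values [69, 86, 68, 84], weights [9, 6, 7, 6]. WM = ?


Numerator = 69*9 + 86*6 + 68*7 + 84*6 = 2117
Denominator = 9 + 6 + 7 + 6 = 28
WM = 2117/28 = 75.6071

WM = 75.6071


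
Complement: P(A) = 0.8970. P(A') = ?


P(not A) = 1 - 0.8970 = 0.1030

P(not A) = 0.1030


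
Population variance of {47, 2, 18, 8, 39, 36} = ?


Mean = 25.0000
Squared deviations: 484.0000, 529.0000, 49.0000, 289.0000, 196.0000, 121.0000
Sum = 1668.0000
Variance = 1668.0000/6 = 278.0000

Variance = 278.0000


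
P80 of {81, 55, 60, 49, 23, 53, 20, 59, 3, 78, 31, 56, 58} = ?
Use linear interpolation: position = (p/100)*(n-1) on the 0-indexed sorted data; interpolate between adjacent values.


Sorted: 3, 20, 23, 31, 49, 53, 55, 56, 58, 59, 60, 78, 81
n = 13
Index = 80/100 * 12 = 9.6000
Lower = data[9] = 59, Upper = data[10] = 60
P80 = 59 + 0.6000*(1) = 59.6000

P80 = 59.6000


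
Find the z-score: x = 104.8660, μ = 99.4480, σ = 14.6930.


z = (104.8660 - 99.4480)/14.6930
= 5.4180/14.6930
= 0.3687

z = 0.3687


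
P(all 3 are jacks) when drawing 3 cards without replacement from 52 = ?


P(all jacks) = (4/52) × (3/51) × (2/50)
= 0.0002

P = 0.0002


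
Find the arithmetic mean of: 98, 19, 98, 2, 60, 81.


Sum = 98 + 19 + 98 + 2 + 60 + 81 = 358
n = 6
Mean = 358/6 = 59.6667

Mean = 59.6667


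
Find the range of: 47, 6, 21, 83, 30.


Max = 83, Min = 6
Range = 83 - 6 = 77

Range = 77


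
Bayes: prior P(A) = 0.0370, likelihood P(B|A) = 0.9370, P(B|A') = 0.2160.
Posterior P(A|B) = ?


P(B) = P(B|A)*P(A) + P(B|A')*P(A')
= 0.9370*0.0370 + 0.2160*0.9630
= 0.034669 + 0.208008 = 0.242677
P(A|B) = 0.034669/0.242677 = 0.1429

P(A|B) = 0.1429


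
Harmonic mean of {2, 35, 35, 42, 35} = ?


Sum of reciprocals = 1/2 + 1/35 + 1/35 + 1/42 + 1/35 = 0.609524
HM = 5/0.609524 = 8.2031

HM = 8.2031


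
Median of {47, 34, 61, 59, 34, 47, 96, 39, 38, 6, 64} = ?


Sorted: 6, 34, 34, 38, 39, 47, 47, 59, 61, 64, 96
n = 11 (odd)
Middle value = 47

Median = 47


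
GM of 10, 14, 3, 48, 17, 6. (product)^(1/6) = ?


Product = 10 × 14 × 3 × 48 × 17 × 6 = 2056320
GM = 2056320^(1/6) = 11.2767

GM = 11.2767


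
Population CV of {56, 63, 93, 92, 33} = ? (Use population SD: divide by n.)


Mean = 67.4000
SD = 22.7737
CV = (22.7737/67.4000)*100 = 33.7888%

CV = 33.7888%


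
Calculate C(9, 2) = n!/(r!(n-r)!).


C(9,2) = 9!/(2! × 7!)
= 362880/(2 × 5040)
= 36

C(9,2) = 36


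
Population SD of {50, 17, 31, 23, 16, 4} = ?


Mean = 23.5000
Variance = 206.2500
SD = sqrt(206.2500) = 14.3614

SD = 14.3614


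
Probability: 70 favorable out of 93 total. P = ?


P = 70/93 = 0.7527

P = 0.7527


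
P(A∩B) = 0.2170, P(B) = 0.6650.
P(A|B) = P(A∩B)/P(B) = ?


P(A|B) = 0.2170/0.6650 = 0.3263

P(A|B) = 0.3263


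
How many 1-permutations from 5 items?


P(5,1) = 5!/4!
= 120/24
= 5

P(5,1) = 5


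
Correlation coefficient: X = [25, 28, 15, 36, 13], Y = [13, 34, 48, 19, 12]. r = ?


Mean X = 23.4000, Mean Y = 25.2000
SD X = 8.499412, SD Y = 13.847743
Cov = -22.280000
r = -22.280000/(8.499412*13.847743) = -0.1893

r = -0.1893


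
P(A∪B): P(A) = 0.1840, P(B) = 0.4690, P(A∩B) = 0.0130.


P(A∪B) = 0.1840 + 0.4690 - 0.0130
= 0.6530 - 0.0130
= 0.6400

P(A∪B) = 0.6400


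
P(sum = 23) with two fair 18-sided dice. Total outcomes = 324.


Total outcomes = 18×18 = 324
Favorable (sum = 23): 14
P = 14/324 = 0.0432

P = 0.0432


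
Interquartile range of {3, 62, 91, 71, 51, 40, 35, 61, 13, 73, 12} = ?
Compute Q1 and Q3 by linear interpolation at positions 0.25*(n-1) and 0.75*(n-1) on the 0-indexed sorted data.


Sorted: 3, 12, 13, 35, 40, 51, 61, 62, 71, 73, 91
Q1 (25th %ile) = 24.0000
Q3 (75th %ile) = 66.5000
IQR = 66.5000 - 24.0000 = 42.5000

IQR = 42.5000


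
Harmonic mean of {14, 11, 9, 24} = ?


Sum of reciprocals = 1/14 + 1/11 + 1/9 + 1/24 = 0.315115
HM = 4/0.315115 = 12.6938

HM = 12.6938


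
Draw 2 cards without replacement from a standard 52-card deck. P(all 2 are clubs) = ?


P(all clubs) = (13/52) × (12/51)
= 0.0588

P = 0.0588


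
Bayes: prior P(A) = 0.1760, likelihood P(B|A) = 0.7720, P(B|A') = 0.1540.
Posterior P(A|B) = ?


P(B) = P(B|A)*P(A) + P(B|A')*P(A')
= 0.7720*0.1760 + 0.1540*0.8240
= 0.135872 + 0.126896 = 0.262768
P(A|B) = 0.135872/0.262768 = 0.5171

P(A|B) = 0.5171


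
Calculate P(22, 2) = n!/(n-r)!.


P(22,2) = 22!/20!
= 1124000727777607680000/2432902008176640000
= 462

P(22,2) = 462


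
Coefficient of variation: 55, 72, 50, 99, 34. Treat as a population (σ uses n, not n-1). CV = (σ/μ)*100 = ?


Mean = 62.0000
SD = 22.1179
CV = (22.1179/62.0000)*100 = 35.6740%

CV = 35.6740%


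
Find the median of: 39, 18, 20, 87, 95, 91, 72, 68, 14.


Sorted: 14, 18, 20, 39, 68, 72, 87, 91, 95
n = 9 (odd)
Middle value = 68

Median = 68


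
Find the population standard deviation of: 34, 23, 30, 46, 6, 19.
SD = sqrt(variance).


Mean = 26.3333
Variance = 156.2222
SD = sqrt(156.2222) = 12.4989

SD = 12.4989


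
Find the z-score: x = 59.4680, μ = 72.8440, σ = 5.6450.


z = (59.4680 - 72.8440)/5.6450
= -13.3760/5.6450
= -2.3695

z = -2.3695


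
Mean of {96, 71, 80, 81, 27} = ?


Sum = 96 + 71 + 80 + 81 + 27 = 355
n = 5
Mean = 355/5 = 71.0000

Mean = 71.0000


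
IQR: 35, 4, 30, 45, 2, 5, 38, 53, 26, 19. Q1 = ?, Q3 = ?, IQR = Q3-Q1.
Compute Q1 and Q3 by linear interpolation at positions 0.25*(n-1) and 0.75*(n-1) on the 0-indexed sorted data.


Sorted: 2, 4, 5, 19, 26, 30, 35, 38, 45, 53
Q1 (25th %ile) = 8.5000
Q3 (75th %ile) = 37.2500
IQR = 37.2500 - 8.5000 = 28.7500

IQR = 28.7500


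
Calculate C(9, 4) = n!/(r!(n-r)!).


C(9,4) = 9!/(4! × 5!)
= 362880/(24 × 120)
= 126

C(9,4) = 126


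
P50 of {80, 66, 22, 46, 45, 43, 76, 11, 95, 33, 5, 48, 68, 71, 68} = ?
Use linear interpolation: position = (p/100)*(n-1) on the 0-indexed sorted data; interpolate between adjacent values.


Sorted: 5, 11, 22, 33, 43, 45, 46, 48, 66, 68, 68, 71, 76, 80, 95
n = 15
Index = 50/100 * 14 = 7.0000
Lower = data[7] = 48, Upper = data[8] = 66
P50 = 48 + 0*(18) = 48.0000

P50 = 48.0000


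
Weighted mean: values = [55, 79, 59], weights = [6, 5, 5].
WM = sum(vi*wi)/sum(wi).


Numerator = 55*6 + 79*5 + 59*5 = 1020
Denominator = 6 + 5 + 5 = 16
WM = 1020/16 = 63.7500

WM = 63.7500


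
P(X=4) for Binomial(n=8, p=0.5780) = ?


C(8,4) = 70
p^4 = 0.111612
(1-p)^4 = 0.031714
P = 70 * 0.111612 * 0.031714 = 0.2478

P(X=4) = 0.2478


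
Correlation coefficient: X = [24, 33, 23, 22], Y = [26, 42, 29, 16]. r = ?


Mean X = 25.5000, Mean Y = 28.2500
SD X = 4.387482, SD Y = 9.283722
Cov = 36.875000
r = 36.875000/(4.387482*9.283722) = 0.9053

r = 0.9053


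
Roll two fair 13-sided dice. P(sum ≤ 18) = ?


Total outcomes = 13×13 = 169
Favorable (sum ≤ 18): 133
P = 133/169 = 0.7870

P = 0.7870


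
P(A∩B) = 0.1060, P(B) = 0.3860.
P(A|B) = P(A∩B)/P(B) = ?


P(A|B) = 0.1060/0.3860 = 0.2746

P(A|B) = 0.2746


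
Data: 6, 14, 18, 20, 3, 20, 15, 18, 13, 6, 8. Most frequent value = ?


Frequencies: 3:1, 6:2, 8:1, 13:1, 14:1, 15:1, 18:2, 20:2
Max frequency = 2
Mode = 6, 18, 20

Mode = 6, 18, 20


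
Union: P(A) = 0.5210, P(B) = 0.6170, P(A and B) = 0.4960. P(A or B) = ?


P(A∪B) = 0.5210 + 0.6170 - 0.4960
= 1.1380 - 0.4960
= 0.6420

P(A∪B) = 0.6420


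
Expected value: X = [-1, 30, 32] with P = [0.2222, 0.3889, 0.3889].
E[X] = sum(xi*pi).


E[X] = -1*0.2222 + 30*0.3889 + 32*0.3889
= -0.2222 + 11.6670 + 12.4448
= 23.8896

E[X] = 23.8896


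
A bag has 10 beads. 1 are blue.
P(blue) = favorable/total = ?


P = 1/10 = 0.1000

P = 0.1000


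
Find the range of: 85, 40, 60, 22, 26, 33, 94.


Max = 94, Min = 22
Range = 94 - 22 = 72

Range = 72


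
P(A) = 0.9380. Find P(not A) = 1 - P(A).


P(not A) = 1 - 0.9380 = 0.0620

P(not A) = 0.0620


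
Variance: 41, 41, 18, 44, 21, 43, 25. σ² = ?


Mean = 33.2857
Squared deviations: 59.5102, 59.5102, 233.6531, 114.7959, 150.9388, 94.3673, 68.6531
Sum = 781.4286
Variance = 781.4286/7 = 111.6327

Variance = 111.6327


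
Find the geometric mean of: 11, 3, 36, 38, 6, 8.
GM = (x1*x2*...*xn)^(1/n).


Product = 11 × 3 × 36 × 38 × 6 × 8 = 2166912
GM = 2166912^(1/6) = 11.3756

GM = 11.3756


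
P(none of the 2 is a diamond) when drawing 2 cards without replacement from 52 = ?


P(no diamonds) = (39/52) × (38/51)
= 0.5588

P = 0.5588


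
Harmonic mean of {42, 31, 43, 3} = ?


Sum of reciprocals = 1/42 + 1/31 + 1/43 + 1/3 = 0.412657
HM = 4/0.412657 = 9.6933

HM = 9.6933


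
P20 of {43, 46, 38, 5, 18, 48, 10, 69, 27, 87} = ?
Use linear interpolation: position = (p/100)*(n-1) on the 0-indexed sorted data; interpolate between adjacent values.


Sorted: 5, 10, 18, 27, 38, 43, 46, 48, 69, 87
n = 10
Index = 20/100 * 9 = 1.8000
Lower = data[1] = 10, Upper = data[2] = 18
P20 = 10 + 0.8000*(8) = 16.4000

P20 = 16.4000


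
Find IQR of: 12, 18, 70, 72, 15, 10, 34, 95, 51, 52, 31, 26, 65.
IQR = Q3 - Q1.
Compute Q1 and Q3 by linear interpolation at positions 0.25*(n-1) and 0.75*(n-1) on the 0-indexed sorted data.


Sorted: 10, 12, 15, 18, 26, 31, 34, 51, 52, 65, 70, 72, 95
Q1 (25th %ile) = 18.0000
Q3 (75th %ile) = 65.0000
IQR = 65.0000 - 18.0000 = 47.0000

IQR = 47.0000


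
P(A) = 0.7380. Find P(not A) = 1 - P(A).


P(not A) = 1 - 0.7380 = 0.2620

P(not A) = 0.2620


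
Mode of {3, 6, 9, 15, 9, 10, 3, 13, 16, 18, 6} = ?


Frequencies: 3:2, 6:2, 9:2, 10:1, 13:1, 15:1, 16:1, 18:1
Max frequency = 2
Mode = 3, 6, 9

Mode = 3, 6, 9


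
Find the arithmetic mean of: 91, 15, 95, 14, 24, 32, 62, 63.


Sum = 91 + 15 + 95 + 14 + 24 + 32 + 62 + 63 = 396
n = 8
Mean = 396/8 = 49.5000

Mean = 49.5000


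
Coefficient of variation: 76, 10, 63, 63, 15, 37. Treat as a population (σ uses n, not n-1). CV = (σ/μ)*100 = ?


Mean = 44.0000
SD = 25.1396
CV = (25.1396/44.0000)*100 = 57.1355%

CV = 57.1355%


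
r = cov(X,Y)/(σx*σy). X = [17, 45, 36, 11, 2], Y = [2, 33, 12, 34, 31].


Mean X = 22.2000, Mean Y = 22.4000
SD X = 15.942396, SD Y = 13.001538
Cov = -19.880000
r = -19.880000/(15.942396*13.001538) = -0.0959

r = -0.0959


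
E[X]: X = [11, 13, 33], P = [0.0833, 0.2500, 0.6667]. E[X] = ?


E[X] = 11*0.0833 + 13*0.2500 + 33*0.6667
= 0.9163 + 3.2500 + 22.0011
= 26.1674

E[X] = 26.1674


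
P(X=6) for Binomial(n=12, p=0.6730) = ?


C(12,6) = 924
p^6 = 0.092916
(1-p)^6 = 0.001223
P = 924 * 0.092916 * 0.001223 = 0.1050

P(X=6) = 0.1050


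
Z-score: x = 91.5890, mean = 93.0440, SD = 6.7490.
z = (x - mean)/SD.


z = (91.5890 - 93.0440)/6.7490
= -1.4550/6.7490
= -0.2156

z = -0.2156


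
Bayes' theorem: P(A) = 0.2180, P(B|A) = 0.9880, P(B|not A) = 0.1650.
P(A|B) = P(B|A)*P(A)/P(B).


P(B) = P(B|A)*P(A) + P(B|A')*P(A')
= 0.9880*0.2180 + 0.1650*0.7820
= 0.215384 + 0.129030 = 0.344414
P(A|B) = 0.215384/0.344414 = 0.6254

P(A|B) = 0.6254


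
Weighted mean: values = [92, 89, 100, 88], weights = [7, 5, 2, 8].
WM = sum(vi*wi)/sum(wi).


Numerator = 92*7 + 89*5 + 100*2 + 88*8 = 1993
Denominator = 7 + 5 + 2 + 8 = 22
WM = 1993/22 = 90.5909

WM = 90.5909


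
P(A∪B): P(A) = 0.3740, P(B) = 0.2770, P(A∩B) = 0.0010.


P(A∪B) = 0.3740 + 0.2770 - 0.0010
= 0.6510 - 0.0010
= 0.6500

P(A∪B) = 0.6500


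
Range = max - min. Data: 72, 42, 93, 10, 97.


Max = 97, Min = 10
Range = 97 - 10 = 87

Range = 87


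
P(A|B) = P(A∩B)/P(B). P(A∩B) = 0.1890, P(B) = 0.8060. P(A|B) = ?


P(A|B) = 0.1890/0.8060 = 0.2345

P(A|B) = 0.2345


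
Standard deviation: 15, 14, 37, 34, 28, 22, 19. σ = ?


Mean = 24.1429
Variance = 70.6939
SD = sqrt(70.6939) = 8.4080

SD = 8.4080


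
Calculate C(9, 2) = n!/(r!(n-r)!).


C(9,2) = 9!/(2! × 7!)
= 362880/(2 × 5040)
= 36

C(9,2) = 36


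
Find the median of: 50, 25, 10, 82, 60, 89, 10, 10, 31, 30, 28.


Sorted: 10, 10, 10, 25, 28, 30, 31, 50, 60, 82, 89
n = 11 (odd)
Middle value = 30

Median = 30


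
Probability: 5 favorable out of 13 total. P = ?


P = 5/13 = 0.3846

P = 0.3846


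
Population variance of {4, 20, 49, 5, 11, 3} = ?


Mean = 15.3333
Squared deviations: 128.4444, 21.7778, 1133.4444, 106.7778, 18.7778, 152.1111
Sum = 1561.3333
Variance = 1561.3333/6 = 260.2222

Variance = 260.2222


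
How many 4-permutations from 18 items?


P(18,4) = 18!/14!
= 6402373705728000/87178291200
= 73440

P(18,4) = 73440


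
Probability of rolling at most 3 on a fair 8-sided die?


Favorable outcomes (roll ≤ 3): 3
Total outcomes = 8
P = 3/8 = 0.3750

P = 0.3750


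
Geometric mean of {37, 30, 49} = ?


Product = 37 × 30 × 49 = 54390
GM = 54390^(1/3) = 37.8884

GM = 37.8884


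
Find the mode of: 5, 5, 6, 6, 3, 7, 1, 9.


Frequencies: 1:1, 3:1, 5:2, 6:2, 7:1, 9:1
Max frequency = 2
Mode = 5, 6

Mode = 5, 6


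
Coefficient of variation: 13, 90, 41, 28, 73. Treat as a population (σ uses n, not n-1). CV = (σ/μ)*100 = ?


Mean = 49.0000
SD = 28.4886
CV = (28.4886/49.0000)*100 = 58.1400%

CV = 58.1400%


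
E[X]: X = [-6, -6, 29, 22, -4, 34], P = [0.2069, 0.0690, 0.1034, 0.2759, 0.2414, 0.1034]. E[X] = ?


E[X] = -6*0.2069 - 6*0.0690 + 29*0.1034 + 22*0.2759 - 4*0.2414 + 34*0.1034
= -1.2414 - 0.4140 + 2.9986 + 6.0698 - 0.9656 + 3.5156
= 9.9630

E[X] = 9.9630


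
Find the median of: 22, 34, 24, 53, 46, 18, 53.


Sorted: 18, 22, 24, 34, 46, 53, 53
n = 7 (odd)
Middle value = 34

Median = 34


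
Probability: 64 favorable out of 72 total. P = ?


P = 64/72 = 0.8889

P = 0.8889


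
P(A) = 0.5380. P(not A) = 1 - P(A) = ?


P(not A) = 1 - 0.5380 = 0.4620

P(not A) = 0.4620


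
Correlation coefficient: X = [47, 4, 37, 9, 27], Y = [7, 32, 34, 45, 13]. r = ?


Mean X = 24.8000, Mean Y = 26.2000
SD X = 16.302147, SD Y = 14.076931
Cov = -155.560000
r = -155.560000/(16.302147*14.076931) = -0.6779

r = -0.6779


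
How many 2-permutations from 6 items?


P(6,2) = 6!/4!
= 720/24
= 30

P(6,2) = 30


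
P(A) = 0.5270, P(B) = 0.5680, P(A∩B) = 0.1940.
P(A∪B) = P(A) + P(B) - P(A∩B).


P(A∪B) = 0.5270 + 0.5680 - 0.1940
= 1.0950 - 0.1940
= 0.9010

P(A∪B) = 0.9010


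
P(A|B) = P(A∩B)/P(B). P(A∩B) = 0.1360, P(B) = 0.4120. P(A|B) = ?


P(A|B) = 0.1360/0.4120 = 0.3301

P(A|B) = 0.3301


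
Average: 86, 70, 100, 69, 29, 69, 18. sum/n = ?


Sum = 86 + 70 + 100 + 69 + 29 + 69 + 18 = 441
n = 7
Mean = 441/7 = 63.0000

Mean = 63.0000


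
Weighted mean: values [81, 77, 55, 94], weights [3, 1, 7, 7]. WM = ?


Numerator = 81*3 + 77*1 + 55*7 + 94*7 = 1363
Denominator = 3 + 1 + 7 + 7 = 18
WM = 1363/18 = 75.7222

WM = 75.7222


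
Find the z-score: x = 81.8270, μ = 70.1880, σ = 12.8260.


z = (81.8270 - 70.1880)/12.8260
= 11.6390/12.8260
= 0.9075

z = 0.9075


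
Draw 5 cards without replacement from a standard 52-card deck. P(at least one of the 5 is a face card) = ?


P(at least one) = 1 - P(none)
P(none) = (40/52) × (39/51) × (38/50) × (37/49) × (36/48) = 0.253181
P(at least one) = 1 - 0.253181 = 0.7468

P = 0.7468


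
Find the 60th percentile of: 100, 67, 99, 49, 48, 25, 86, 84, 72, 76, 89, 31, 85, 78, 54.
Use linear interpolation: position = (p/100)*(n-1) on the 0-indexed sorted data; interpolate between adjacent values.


Sorted: 25, 31, 48, 49, 54, 67, 72, 76, 78, 84, 85, 86, 89, 99, 100
n = 15
Index = 60/100 * 14 = 8.4000
Lower = data[8] = 78, Upper = data[9] = 84
P60 = 78 + 0.4000*(6) = 80.4000

P60 = 80.4000


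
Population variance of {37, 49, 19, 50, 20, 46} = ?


Mean = 36.8333
Squared deviations: 0.0278, 148.0278, 318.0278, 173.3611, 283.3611, 84.0278
Sum = 1006.8333
Variance = 1006.8333/6 = 167.8056

Variance = 167.8056


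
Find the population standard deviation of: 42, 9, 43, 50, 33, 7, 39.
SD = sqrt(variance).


Mean = 31.8571
Variance = 249.8367
SD = sqrt(249.8367) = 15.8062

SD = 15.8062


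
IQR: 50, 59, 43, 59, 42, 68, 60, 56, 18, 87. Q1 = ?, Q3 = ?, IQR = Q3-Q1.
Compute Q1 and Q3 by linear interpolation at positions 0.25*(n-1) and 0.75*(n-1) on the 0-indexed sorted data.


Sorted: 18, 42, 43, 50, 56, 59, 59, 60, 68, 87
Q1 (25th %ile) = 44.7500
Q3 (75th %ile) = 59.7500
IQR = 59.7500 - 44.7500 = 15.0000

IQR = 15.0000


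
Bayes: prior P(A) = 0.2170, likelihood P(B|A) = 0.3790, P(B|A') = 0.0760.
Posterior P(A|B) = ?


P(B) = P(B|A)*P(A) + P(B|A')*P(A')
= 0.3790*0.2170 + 0.0760*0.7830
= 0.082243 + 0.059508 = 0.141751
P(A|B) = 0.082243/0.141751 = 0.5802

P(A|B) = 0.5802


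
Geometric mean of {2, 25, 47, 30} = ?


Product = 2 × 25 × 47 × 30 = 70500
GM = 70500^(1/4) = 16.2947

GM = 16.2947


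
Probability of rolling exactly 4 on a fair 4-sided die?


Favorable outcomes (roll = 4): 1
Total outcomes = 4
P = 1/4 = 0.2500

P = 0.2500


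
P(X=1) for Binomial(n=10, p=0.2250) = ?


C(10,1) = 10
p^1 = 0.225000
(1-p)^9 = 0.100859
P = 10 * 0.225000 * 0.100859 = 0.2269

P(X=1) = 0.2269


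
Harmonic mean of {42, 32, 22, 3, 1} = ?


Sum of reciprocals = 1/42 + 1/32 + 1/22 + 1/3 + 1/1 = 1.433847
HM = 5/1.433847 = 3.4871

HM = 3.4871


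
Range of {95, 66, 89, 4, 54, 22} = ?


Max = 95, Min = 4
Range = 95 - 4 = 91

Range = 91


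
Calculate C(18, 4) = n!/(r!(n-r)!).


C(18,4) = 18!/(4! × 14!)
= 6402373705728000/(24 × 87178291200)
= 3060

C(18,4) = 3060


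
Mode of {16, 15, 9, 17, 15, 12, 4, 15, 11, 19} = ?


Frequencies: 4:1, 9:1, 11:1, 12:1, 15:3, 16:1, 17:1, 19:1
Max frequency = 3
Mode = 15

Mode = 15


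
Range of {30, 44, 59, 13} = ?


Max = 59, Min = 13
Range = 59 - 13 = 46

Range = 46


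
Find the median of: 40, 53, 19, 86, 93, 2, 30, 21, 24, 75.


Sorted: 2, 19, 21, 24, 30, 40, 53, 75, 86, 93
n = 10 (even)
Middle values: 30 and 40
Median = (30+40)/2 = 35.0000

Median = 35.0000


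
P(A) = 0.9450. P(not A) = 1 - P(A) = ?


P(not A) = 1 - 0.9450 = 0.0550

P(not A) = 0.0550


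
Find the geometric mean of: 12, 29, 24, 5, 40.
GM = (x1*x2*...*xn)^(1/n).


Product = 12 × 29 × 24 × 5 × 40 = 1670400
GM = 1670400^(1/5) = 17.5616

GM = 17.5616


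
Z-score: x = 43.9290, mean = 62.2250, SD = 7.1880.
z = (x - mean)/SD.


z = (43.9290 - 62.2250)/7.1880
= -18.2960/7.1880
= -2.5454

z = -2.5454


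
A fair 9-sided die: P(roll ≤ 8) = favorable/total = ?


Favorable outcomes (roll ≤ 8): 8
Total outcomes = 9
P = 8/9 = 0.8889

P = 0.8889


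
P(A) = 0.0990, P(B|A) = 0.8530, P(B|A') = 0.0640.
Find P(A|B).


P(B) = P(B|A)*P(A) + P(B|A')*P(A')
= 0.8530*0.0990 + 0.0640*0.9010
= 0.084447 + 0.057664 = 0.142111
P(A|B) = 0.084447/0.142111 = 0.5942

P(A|B) = 0.5942


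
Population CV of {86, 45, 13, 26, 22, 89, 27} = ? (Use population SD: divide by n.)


Mean = 44.0000
SD = 28.9038
CV = (28.9038/44.0000)*100 = 65.6904%

CV = 65.6904%


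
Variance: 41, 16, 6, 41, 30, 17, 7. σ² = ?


Mean = 22.5714
Squared deviations: 339.6122, 43.1837, 274.6122, 339.6122, 55.1837, 31.0408, 242.4694
Sum = 1325.7143
Variance = 1325.7143/7 = 189.3878

Variance = 189.3878


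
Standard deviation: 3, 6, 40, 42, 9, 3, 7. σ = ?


Mean = 15.7143
Variance = 259.9184
SD = sqrt(259.9184) = 16.1220

SD = 16.1220


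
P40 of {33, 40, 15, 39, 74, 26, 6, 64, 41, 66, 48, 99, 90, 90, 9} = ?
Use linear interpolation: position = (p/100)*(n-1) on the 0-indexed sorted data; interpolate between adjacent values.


Sorted: 6, 9, 15, 26, 33, 39, 40, 41, 48, 64, 66, 74, 90, 90, 99
n = 15
Index = 40/100 * 14 = 5.6000
Lower = data[5] = 39, Upper = data[6] = 40
P40 = 39 + 0.6000*(1) = 39.6000

P40 = 39.6000


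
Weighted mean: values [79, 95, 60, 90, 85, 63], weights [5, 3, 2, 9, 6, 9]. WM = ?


Numerator = 79*5 + 95*3 + 60*2 + 90*9 + 85*6 + 63*9 = 2687
Denominator = 5 + 3 + 2 + 9 + 6 + 9 = 34
WM = 2687/34 = 79.0294

WM = 79.0294


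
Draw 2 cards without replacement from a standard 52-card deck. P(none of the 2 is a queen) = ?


P(no queens) = (48/52) × (47/51)
= 0.8507

P = 0.8507


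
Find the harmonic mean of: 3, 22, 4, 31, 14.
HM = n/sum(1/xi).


Sum of reciprocals = 1/3 + 1/22 + 1/4 + 1/31 + 1/14 = 0.732475
HM = 5/0.732475 = 6.8262

HM = 6.8262


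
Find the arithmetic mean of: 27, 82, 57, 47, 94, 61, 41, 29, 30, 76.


Sum = 27 + 82 + 57 + 47 + 94 + 61 + 41 + 29 + 30 + 76 = 544
n = 10
Mean = 544/10 = 54.4000

Mean = 54.4000


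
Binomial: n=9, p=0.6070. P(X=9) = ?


C(9,9) = 1
p^9 = 0.011187
(1-p)^0 = 1.000000
P = 1 * 0.011187 * 1.000000 = 0.0112

P(X=9) = 0.0112


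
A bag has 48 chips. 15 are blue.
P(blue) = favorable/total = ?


P = 15/48 = 0.3125

P = 0.3125


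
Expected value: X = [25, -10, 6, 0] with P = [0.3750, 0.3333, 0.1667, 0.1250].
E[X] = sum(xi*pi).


E[X] = 25*0.3750 - 10*0.3333 + 6*0.1667 + 0*0.1250
= 9.3750 - 3.3330 + 1.0002 + 0
= 7.0422

E[X] = 7.0422


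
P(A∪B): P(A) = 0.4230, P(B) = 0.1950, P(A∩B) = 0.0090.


P(A∪B) = 0.4230 + 0.1950 - 0.0090
= 0.6180 - 0.0090
= 0.6090

P(A∪B) = 0.6090


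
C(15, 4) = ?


C(15,4) = 15!/(4! × 11!)
= 1307674368000/(24 × 39916800)
= 1365

C(15,4) = 1365


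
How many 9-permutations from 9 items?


P(9,9) = 9!/0!
= 362880/1
= 362880

P(9,9) = 362880


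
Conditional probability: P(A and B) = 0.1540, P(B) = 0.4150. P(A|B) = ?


P(A|B) = 0.1540/0.4150 = 0.3711

P(A|B) = 0.3711


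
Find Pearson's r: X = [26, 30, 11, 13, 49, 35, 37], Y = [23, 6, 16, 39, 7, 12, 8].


Mean X = 28.7143, Mean Y = 15.8571
SD X = 12.475282, SD Y = 10.946997
Cov = -95.326531
r = -95.326531/(12.475282*10.946997) = -0.6980

r = -0.6980


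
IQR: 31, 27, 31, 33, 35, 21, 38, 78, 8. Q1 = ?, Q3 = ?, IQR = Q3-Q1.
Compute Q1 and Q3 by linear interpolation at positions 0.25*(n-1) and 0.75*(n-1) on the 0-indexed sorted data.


Sorted: 8, 21, 27, 31, 31, 33, 35, 38, 78
Q1 (25th %ile) = 27.0000
Q3 (75th %ile) = 35.0000
IQR = 35.0000 - 27.0000 = 8.0000

IQR = 8.0000


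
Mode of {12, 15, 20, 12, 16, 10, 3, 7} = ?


Frequencies: 3:1, 7:1, 10:1, 12:2, 15:1, 16:1, 20:1
Max frequency = 2
Mode = 12

Mode = 12


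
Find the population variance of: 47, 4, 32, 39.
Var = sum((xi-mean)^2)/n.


Mean = 30.5000
Squared deviations: 272.2500, 702.2500, 2.2500, 72.2500
Sum = 1049.0000
Variance = 1049.0000/4 = 262.2500

Variance = 262.2500


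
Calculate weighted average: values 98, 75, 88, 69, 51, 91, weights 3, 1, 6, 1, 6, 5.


Numerator = 98*3 + 75*1 + 88*6 + 69*1 + 51*6 + 91*5 = 1727
Denominator = 3 + 1 + 6 + 1 + 6 + 5 = 22
WM = 1727/22 = 78.5000

WM = 78.5000


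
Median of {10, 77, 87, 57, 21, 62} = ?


Sorted: 10, 21, 57, 62, 77, 87
n = 6 (even)
Middle values: 57 and 62
Median = (57+62)/2 = 59.5000

Median = 59.5000


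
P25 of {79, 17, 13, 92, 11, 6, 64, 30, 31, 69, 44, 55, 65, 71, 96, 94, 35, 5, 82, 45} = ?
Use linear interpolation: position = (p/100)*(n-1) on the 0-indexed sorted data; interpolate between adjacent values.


Sorted: 5, 6, 11, 13, 17, 30, 31, 35, 44, 45, 55, 64, 65, 69, 71, 79, 82, 92, 94, 96
n = 20
Index = 25/100 * 19 = 4.7500
Lower = data[4] = 17, Upper = data[5] = 30
P25 = 17 + 0.7500*(13) = 26.7500

P25 = 26.7500


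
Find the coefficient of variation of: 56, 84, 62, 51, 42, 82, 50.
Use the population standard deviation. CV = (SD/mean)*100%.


Mean = 61.0000
SD = 15.0143
CV = (15.0143/61.0000)*100 = 24.6136%

CV = 24.6136%


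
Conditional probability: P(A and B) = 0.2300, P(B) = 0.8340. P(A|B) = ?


P(A|B) = 0.2300/0.8340 = 0.2758

P(A|B) = 0.2758


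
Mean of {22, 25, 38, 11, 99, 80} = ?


Sum = 22 + 25 + 38 + 11 + 99 + 80 = 275
n = 6
Mean = 275/6 = 45.8333

Mean = 45.8333


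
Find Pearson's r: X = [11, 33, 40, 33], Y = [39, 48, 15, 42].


Mean X = 29.2500, Mean Y = 36.0000
SD X = 10.917303, SD Y = 12.549900
Cov = -53.250000
r = -53.250000/(10.917303*12.549900) = -0.3887

r = -0.3887


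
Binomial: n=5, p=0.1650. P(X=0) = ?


C(5,0) = 1
p^0 = 1.000000
(1-p)^5 = 0.405912
P = 1 * 1.000000 * 0.405912 = 0.4059

P(X=0) = 0.4059


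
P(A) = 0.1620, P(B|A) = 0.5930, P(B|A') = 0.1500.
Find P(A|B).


P(B) = P(B|A)*P(A) + P(B|A')*P(A')
= 0.5930*0.1620 + 0.1500*0.8380
= 0.096066 + 0.125700 = 0.221766
P(A|B) = 0.096066/0.221766 = 0.4332

P(A|B) = 0.4332


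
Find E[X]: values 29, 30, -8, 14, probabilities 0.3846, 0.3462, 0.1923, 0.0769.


E[X] = 29*0.3846 + 30*0.3462 - 8*0.1923 + 14*0.0769
= 11.1534 + 10.3860 - 1.5384 + 1.0766
= 21.0776

E[X] = 21.0776


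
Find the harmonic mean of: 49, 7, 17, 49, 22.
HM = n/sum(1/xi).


Sum of reciprocals = 1/49 + 1/7 + 1/17 + 1/49 + 1/22 = 0.287952
HM = 5/0.287952 = 17.3640

HM = 17.3640


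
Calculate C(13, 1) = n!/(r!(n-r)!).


C(13,1) = 13!/(1! × 12!)
= 6227020800/(1 × 479001600)
= 13

C(13,1) = 13


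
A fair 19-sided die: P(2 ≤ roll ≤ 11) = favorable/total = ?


Favorable outcomes (2 ≤ roll ≤ 11): 10
Total outcomes = 19
P = 10/19 = 0.5263

P = 0.5263


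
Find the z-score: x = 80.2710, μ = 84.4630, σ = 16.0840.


z = (80.2710 - 84.4630)/16.0840
= -4.1920/16.0840
= -0.2606

z = -0.2606


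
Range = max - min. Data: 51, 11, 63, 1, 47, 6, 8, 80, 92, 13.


Max = 92, Min = 1
Range = 92 - 1 = 91

Range = 91


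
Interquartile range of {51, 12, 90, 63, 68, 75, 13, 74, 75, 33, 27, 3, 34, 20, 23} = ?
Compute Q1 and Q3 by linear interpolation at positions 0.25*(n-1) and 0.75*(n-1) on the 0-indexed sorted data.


Sorted: 3, 12, 13, 20, 23, 27, 33, 34, 51, 63, 68, 74, 75, 75, 90
Q1 (25th %ile) = 21.5000
Q3 (75th %ile) = 71.0000
IQR = 71.0000 - 21.5000 = 49.5000

IQR = 49.5000


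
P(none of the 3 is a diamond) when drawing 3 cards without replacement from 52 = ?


P(no diamonds) = (39/52) × (38/51) × (37/50)
= 0.4135

P = 0.4135


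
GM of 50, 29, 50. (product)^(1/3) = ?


Product = 50 × 29 × 50 = 72500
GM = 72500^(1/3) = 41.6978

GM = 41.6978


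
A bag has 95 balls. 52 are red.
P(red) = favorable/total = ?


P = 52/95 = 0.5474

P = 0.5474


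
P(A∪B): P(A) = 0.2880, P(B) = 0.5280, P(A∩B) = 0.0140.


P(A∪B) = 0.2880 + 0.5280 - 0.0140
= 0.8160 - 0.0140
= 0.8020

P(A∪B) = 0.8020


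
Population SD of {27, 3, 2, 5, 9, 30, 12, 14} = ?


Mean = 12.7500
Variance = 98.4375
SD = sqrt(98.4375) = 9.9216

SD = 9.9216


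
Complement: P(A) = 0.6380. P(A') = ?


P(not A) = 1 - 0.6380 = 0.3620

P(not A) = 0.3620


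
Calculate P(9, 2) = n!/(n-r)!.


P(9,2) = 9!/7!
= 362880/5040
= 72

P(9,2) = 72


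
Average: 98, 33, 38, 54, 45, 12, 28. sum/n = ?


Sum = 98 + 33 + 38 + 54 + 45 + 12 + 28 = 308
n = 7
Mean = 308/7 = 44.0000

Mean = 44.0000


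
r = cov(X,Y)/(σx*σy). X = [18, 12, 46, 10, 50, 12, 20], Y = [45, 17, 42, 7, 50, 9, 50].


Mean X = 24.0000, Mean Y = 31.4286
SD X = 15.565530, SD Y = 18.101753
Cov = 192.000000
r = 192.000000/(15.565530*18.101753) = 0.6814

r = 0.6814


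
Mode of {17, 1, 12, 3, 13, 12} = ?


Frequencies: 1:1, 3:1, 12:2, 13:1, 17:1
Max frequency = 2
Mode = 12

Mode = 12


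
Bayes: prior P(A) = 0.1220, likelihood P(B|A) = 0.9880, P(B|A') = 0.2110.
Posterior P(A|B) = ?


P(B) = P(B|A)*P(A) + P(B|A')*P(A')
= 0.9880*0.1220 + 0.2110*0.8780
= 0.120536 + 0.185258 = 0.305794
P(A|B) = 0.120536/0.305794 = 0.3942

P(A|B) = 0.3942


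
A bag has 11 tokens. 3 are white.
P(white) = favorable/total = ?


P = 3/11 = 0.2727

P = 0.2727


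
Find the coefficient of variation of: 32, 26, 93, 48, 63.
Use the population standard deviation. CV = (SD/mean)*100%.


Mean = 52.4000
SD = 24.0549
CV = (24.0549/52.4000)*100 = 45.9064%

CV = 45.9064%


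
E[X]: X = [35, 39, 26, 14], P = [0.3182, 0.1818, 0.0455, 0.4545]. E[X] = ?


E[X] = 35*0.3182 + 39*0.1818 + 26*0.0455 + 14*0.4545
= 11.1370 + 7.0902 + 1.1830 + 6.3630
= 25.7732

E[X] = 25.7732


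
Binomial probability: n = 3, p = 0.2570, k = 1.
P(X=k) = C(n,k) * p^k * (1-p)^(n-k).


C(3,1) = 3
p^1 = 0.257000
(1-p)^2 = 0.552049
P = 3 * 0.257000 * 0.552049 = 0.4256

P(X=1) = 0.4256


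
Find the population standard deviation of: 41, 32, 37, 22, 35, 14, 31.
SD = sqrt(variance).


Mean = 30.2857
Variance = 74.2041
SD = sqrt(74.2041) = 8.6142

SD = 8.6142


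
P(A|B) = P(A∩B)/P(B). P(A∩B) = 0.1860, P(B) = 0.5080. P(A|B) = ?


P(A|B) = 0.1860/0.5080 = 0.3661

P(A|B) = 0.3661


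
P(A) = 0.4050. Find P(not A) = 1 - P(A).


P(not A) = 1 - 0.4050 = 0.5950

P(not A) = 0.5950


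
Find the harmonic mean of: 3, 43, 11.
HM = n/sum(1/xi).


Sum of reciprocals = 1/3 + 1/43 + 1/11 = 0.447498
HM = 3/0.447498 = 6.7039

HM = 6.7039


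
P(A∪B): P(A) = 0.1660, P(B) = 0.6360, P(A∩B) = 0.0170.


P(A∪B) = 0.1660 + 0.6360 - 0.0170
= 0.8020 - 0.0170
= 0.7850

P(A∪B) = 0.7850


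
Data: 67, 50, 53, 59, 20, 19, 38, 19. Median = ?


Sorted: 19, 19, 20, 38, 50, 53, 59, 67
n = 8 (even)
Middle values: 38 and 50
Median = (38+50)/2 = 44.0000

Median = 44.0000


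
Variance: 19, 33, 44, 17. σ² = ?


Mean = 28.2500
Squared deviations: 85.5625, 22.5625, 248.0625, 126.5625
Sum = 482.7500
Variance = 482.7500/4 = 120.6875

Variance = 120.6875


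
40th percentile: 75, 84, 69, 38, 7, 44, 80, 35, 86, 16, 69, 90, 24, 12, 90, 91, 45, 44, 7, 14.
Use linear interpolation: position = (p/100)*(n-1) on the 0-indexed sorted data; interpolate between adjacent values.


Sorted: 7, 7, 12, 14, 16, 24, 35, 38, 44, 44, 45, 69, 69, 75, 80, 84, 86, 90, 90, 91
n = 20
Index = 40/100 * 19 = 7.6000
Lower = data[7] = 38, Upper = data[8] = 44
P40 = 38 + 0.6000*(6) = 41.6000

P40 = 41.6000


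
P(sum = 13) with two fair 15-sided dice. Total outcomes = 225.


Total outcomes = 15×15 = 225
Favorable (sum = 13): 12
P = 12/225 = 0.0533

P = 0.0533


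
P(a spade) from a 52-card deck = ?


13 spades in 52 cards
P = 13/52 = 0.2500

P = 0.2500


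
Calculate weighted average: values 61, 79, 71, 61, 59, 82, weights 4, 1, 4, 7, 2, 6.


Numerator = 61*4 + 79*1 + 71*4 + 61*7 + 59*2 + 82*6 = 1644
Denominator = 4 + 1 + 4 + 7 + 2 + 6 = 24
WM = 1644/24 = 68.5000

WM = 68.5000


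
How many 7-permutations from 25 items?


P(25,7) = 25!/18!
= 15511210043330985984000000/6402373705728000
= 2422728000

P(25,7) = 2422728000


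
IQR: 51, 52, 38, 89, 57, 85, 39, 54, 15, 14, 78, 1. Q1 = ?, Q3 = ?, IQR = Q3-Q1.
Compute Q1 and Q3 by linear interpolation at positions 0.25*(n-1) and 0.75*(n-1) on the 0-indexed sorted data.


Sorted: 1, 14, 15, 38, 39, 51, 52, 54, 57, 78, 85, 89
Q1 (25th %ile) = 32.2500
Q3 (75th %ile) = 62.2500
IQR = 62.2500 - 32.2500 = 30.0000

IQR = 30.0000


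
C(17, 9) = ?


C(17,9) = 17!/(9! × 8!)
= 355687428096000/(362880 × 40320)
= 24310

C(17,9) = 24310


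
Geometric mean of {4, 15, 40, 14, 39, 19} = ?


Product = 4 × 15 × 40 × 14 × 39 × 19 = 24897600
GM = 24897600^(1/6) = 17.0881

GM = 17.0881


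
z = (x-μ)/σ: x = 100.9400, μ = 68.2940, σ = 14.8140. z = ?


z = (100.9400 - 68.2940)/14.8140
= 32.6460/14.8140
= 2.2037

z = 2.2037


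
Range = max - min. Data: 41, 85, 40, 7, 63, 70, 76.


Max = 85, Min = 7
Range = 85 - 7 = 78

Range = 78


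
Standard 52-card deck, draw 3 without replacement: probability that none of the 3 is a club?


P(no clubs) = (39/52) × (38/51) × (37/50)
= 0.4135

P = 0.4135


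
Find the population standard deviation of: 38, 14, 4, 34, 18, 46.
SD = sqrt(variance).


Mean = 25.6667
Variance = 216.5556
SD = sqrt(216.5556) = 14.7158

SD = 14.7158


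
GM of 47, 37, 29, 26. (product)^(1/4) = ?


Product = 47 × 37 × 29 × 26 = 1311206
GM = 1311206^(1/4) = 33.8390

GM = 33.8390


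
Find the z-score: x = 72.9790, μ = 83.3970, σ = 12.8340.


z = (72.9790 - 83.3970)/12.8340
= -10.4180/12.8340
= -0.8118

z = -0.8118


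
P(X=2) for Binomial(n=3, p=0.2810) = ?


C(3,2) = 3
p^2 = 0.078961
(1-p)^1 = 0.719000
P = 3 * 0.078961 * 0.719000 = 0.1703

P(X=2) = 0.1703


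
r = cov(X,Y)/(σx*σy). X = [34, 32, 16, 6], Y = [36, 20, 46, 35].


Mean X = 22.0000, Mean Y = 34.2500
SD X = 11.575837, SD Y = 9.283722
Cov = -51.000000
r = -51.000000/(11.575837*9.283722) = -0.4746

r = -0.4746


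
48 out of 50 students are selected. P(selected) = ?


P = 48/50 = 0.9600

P = 0.9600


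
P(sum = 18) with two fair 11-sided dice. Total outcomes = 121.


Total outcomes = 11×11 = 121
Favorable (sum = 18): 5
P = 5/121 = 0.0413

P = 0.0413


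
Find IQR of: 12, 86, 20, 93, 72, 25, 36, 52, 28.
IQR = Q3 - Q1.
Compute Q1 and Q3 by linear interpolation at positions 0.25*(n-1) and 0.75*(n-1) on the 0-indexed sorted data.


Sorted: 12, 20, 25, 28, 36, 52, 72, 86, 93
Q1 (25th %ile) = 25.0000
Q3 (75th %ile) = 72.0000
IQR = 72.0000 - 25.0000 = 47.0000

IQR = 47.0000


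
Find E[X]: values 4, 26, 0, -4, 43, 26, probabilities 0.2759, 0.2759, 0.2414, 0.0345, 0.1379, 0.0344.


E[X] = 4*0.2759 + 26*0.2759 + 0*0.2414 - 4*0.0345 + 43*0.1379 + 26*0.0344
= 1.1036 + 7.1734 + 0 - 0.1380 + 5.9297 + 0.8944
= 14.9631

E[X] = 14.9631


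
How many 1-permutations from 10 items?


P(10,1) = 10!/9!
= 3628800/362880
= 10

P(10,1) = 10


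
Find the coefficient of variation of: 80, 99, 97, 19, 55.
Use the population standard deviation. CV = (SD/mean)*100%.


Mean = 70.0000
SD = 29.9867
CV = (29.9867/70.0000)*100 = 42.8381%

CV = 42.8381%


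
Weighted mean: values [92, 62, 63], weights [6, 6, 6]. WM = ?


Numerator = 92*6 + 62*6 + 63*6 = 1302
Denominator = 6 + 6 + 6 = 18
WM = 1302/18 = 72.3333

WM = 72.3333


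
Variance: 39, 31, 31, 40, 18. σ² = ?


Mean = 31.8000
Squared deviations: 51.8400, 0.6400, 0.6400, 67.2400, 190.4400
Sum = 310.8000
Variance = 310.8000/5 = 62.1600

Variance = 62.1600


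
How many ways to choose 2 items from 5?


C(5,2) = 5!/(2! × 3!)
= 120/(2 × 6)
= 10

C(5,2) = 10


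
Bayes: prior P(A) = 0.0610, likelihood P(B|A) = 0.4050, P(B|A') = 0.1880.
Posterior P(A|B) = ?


P(B) = P(B|A)*P(A) + P(B|A')*P(A')
= 0.4050*0.0610 + 0.1880*0.9390
= 0.024705 + 0.176532 = 0.201237
P(A|B) = 0.024705/0.201237 = 0.1228

P(A|B) = 0.1228


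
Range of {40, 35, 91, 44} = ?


Max = 91, Min = 35
Range = 91 - 35 = 56

Range = 56


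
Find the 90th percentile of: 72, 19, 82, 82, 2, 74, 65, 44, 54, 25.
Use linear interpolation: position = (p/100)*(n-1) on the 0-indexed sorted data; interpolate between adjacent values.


Sorted: 2, 19, 25, 44, 54, 65, 72, 74, 82, 82
n = 10
Index = 90/100 * 9 = 8.1000
Lower = data[8] = 82, Upper = data[9] = 82
P90 = 82 + 0.1000*(0) = 82.0000

P90 = 82.0000


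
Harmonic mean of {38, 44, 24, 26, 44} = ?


Sum of reciprocals = 1/38 + 1/44 + 1/24 + 1/26 + 1/44 = 0.151899
HM = 5/0.151899 = 32.9167

HM = 32.9167


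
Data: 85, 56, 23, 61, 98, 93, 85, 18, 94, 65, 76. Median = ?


Sorted: 18, 23, 56, 61, 65, 76, 85, 85, 93, 94, 98
n = 11 (odd)
Middle value = 76

Median = 76


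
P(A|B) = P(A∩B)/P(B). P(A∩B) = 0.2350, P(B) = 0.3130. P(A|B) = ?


P(A|B) = 0.2350/0.3130 = 0.7508

P(A|B) = 0.7508


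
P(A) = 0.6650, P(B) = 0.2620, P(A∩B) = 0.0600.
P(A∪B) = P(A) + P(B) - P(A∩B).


P(A∪B) = 0.6650 + 0.2620 - 0.0600
= 0.9270 - 0.0600
= 0.8670

P(A∪B) = 0.8670


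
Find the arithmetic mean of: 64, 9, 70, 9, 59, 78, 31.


Sum = 64 + 9 + 70 + 9 + 59 + 78 + 31 = 320
n = 7
Mean = 320/7 = 45.7143

Mean = 45.7143


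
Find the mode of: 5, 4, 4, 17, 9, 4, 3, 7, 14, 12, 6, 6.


Frequencies: 3:1, 4:3, 5:1, 6:2, 7:1, 9:1, 12:1, 14:1, 17:1
Max frequency = 3
Mode = 4

Mode = 4


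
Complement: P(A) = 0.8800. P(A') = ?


P(not A) = 1 - 0.8800 = 0.1200

P(not A) = 0.1200


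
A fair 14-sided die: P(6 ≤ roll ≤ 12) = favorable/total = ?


Favorable outcomes (6 ≤ roll ≤ 12): 7
Total outcomes = 14
P = 7/14 = 0.5000

P = 0.5000


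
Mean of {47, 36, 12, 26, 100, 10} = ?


Sum = 47 + 36 + 12 + 26 + 100 + 10 = 231
n = 6
Mean = 231/6 = 38.5000

Mean = 38.5000


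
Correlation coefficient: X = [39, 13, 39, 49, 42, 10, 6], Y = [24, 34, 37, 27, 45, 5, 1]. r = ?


Mean X = 28.2857, Mean Y = 24.7143
SD X = 16.524564, SD Y = 15.144205
Cov = 170.938776
r = 170.938776/(16.524564*15.144205) = 0.6831

r = 0.6831


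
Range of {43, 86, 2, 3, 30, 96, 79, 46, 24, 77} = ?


Max = 96, Min = 2
Range = 96 - 2 = 94

Range = 94


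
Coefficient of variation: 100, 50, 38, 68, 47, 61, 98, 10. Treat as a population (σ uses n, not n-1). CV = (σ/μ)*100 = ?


Mean = 59.0000
SD = 28.1824
CV = (28.1824/59.0000)*100 = 47.7668%

CV = 47.7668%


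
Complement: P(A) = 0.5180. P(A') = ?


P(not A) = 1 - 0.5180 = 0.4820

P(not A) = 0.4820


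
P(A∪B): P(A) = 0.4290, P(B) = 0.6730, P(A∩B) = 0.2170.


P(A∪B) = 0.4290 + 0.6730 - 0.2170
= 1.1020 - 0.2170
= 0.8850

P(A∪B) = 0.8850
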